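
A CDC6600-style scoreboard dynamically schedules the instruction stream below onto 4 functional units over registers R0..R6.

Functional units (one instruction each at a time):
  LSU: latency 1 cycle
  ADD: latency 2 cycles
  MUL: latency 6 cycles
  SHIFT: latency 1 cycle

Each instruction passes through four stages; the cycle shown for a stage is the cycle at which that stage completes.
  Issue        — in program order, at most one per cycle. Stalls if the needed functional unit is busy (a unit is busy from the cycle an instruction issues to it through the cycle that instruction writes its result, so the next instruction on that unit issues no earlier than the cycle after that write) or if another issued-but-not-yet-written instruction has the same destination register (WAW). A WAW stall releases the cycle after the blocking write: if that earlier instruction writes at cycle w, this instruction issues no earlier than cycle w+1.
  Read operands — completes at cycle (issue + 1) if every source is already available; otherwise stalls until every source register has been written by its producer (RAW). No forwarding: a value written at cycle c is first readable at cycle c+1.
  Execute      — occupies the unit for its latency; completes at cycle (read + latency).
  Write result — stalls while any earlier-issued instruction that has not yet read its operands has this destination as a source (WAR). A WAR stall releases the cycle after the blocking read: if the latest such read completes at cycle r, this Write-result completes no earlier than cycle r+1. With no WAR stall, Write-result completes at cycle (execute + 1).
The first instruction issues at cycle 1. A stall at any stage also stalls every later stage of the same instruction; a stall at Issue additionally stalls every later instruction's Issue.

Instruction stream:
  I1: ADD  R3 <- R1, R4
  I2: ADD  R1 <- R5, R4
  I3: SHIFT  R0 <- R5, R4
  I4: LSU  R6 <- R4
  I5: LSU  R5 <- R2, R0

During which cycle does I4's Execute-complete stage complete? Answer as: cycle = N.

cycle = 10

t=1  I1 dispatched to ADD
t=2  I1 operands ready
t=4  I1 complete
t=5  R3←I1
t=6  I2 dispatched to ADD
t=7  I2 operands ready · I3 dispatched to SHIFT
t=8  I3 operands ready · I4 dispatched to LSU
t=9  I2 complete · I3 complete · I4 operands ready
t=10  R1←I2 · R0←I3 · I4 complete
t=11  R6←I4
t=12  I5 dispatched to LSU
t=13  I5 operands ready
t=14  I5 complete
t=15  R5←I5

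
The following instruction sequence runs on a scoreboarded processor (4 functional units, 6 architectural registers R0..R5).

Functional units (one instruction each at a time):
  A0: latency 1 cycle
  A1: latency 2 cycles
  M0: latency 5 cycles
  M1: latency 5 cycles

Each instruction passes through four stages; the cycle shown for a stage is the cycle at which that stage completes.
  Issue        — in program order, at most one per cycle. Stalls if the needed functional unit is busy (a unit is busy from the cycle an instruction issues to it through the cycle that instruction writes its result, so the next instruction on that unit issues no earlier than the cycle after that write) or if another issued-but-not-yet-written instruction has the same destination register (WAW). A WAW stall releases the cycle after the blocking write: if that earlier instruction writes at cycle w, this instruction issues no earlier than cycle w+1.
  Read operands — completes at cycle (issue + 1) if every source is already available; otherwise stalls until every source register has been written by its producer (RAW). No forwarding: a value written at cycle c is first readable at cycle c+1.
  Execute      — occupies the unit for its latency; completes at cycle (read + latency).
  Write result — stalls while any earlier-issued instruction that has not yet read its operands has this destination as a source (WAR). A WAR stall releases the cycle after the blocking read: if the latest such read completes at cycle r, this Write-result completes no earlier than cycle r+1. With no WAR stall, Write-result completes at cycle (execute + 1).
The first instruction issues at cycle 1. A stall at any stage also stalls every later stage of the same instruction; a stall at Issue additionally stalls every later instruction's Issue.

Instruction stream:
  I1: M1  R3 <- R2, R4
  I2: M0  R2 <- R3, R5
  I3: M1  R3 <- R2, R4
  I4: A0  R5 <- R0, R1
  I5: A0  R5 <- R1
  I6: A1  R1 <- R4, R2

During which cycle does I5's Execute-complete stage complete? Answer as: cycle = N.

cycle = 16

  I1 | 1 | 2 | 7 | 8
  I2 | 2 | 9 | 14 | 15   RAW R3: wait I1 write@8
  I3 | 9 | 16 | 21 | 22   struct: M1 busy until I1 writes@8 · RAW R2: wait I2 write@15
  I4 | 10 | 11 | 12 | 13
  I5 | 14 | 15 | 16 | 17   struct: A0 busy until I4 writes@13
  I6 | 15 | 16 | 18 | 19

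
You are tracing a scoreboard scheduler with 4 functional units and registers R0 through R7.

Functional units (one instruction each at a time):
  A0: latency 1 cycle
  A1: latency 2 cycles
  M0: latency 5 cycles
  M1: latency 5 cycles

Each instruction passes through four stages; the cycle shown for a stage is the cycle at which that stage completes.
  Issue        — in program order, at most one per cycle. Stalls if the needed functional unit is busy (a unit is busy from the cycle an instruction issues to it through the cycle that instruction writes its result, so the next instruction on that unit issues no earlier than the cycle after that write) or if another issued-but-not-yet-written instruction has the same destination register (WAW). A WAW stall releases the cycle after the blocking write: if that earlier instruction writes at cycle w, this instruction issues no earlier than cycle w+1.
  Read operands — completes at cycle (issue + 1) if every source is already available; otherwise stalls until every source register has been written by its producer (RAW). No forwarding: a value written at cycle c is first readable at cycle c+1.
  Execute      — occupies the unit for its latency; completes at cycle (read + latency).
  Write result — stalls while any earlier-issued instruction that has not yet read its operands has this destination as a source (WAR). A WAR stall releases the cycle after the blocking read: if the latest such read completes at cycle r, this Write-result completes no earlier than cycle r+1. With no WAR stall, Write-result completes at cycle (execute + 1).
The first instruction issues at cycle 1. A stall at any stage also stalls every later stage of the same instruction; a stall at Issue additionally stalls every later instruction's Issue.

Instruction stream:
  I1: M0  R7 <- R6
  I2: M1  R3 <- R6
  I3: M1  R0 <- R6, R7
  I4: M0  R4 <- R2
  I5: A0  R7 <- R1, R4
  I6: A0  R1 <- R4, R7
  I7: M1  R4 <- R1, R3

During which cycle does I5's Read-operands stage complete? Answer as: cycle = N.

I1 -> (1, 2, 7, 8)
I2 -> (2, 3, 8, 9)
I3 -> (10, 11, 16, 17)  // struct: M1 busy until I2 writes@9
I4 -> (11, 12, 17, 18)
I5 -> (12, 19, 20, 21)  // RAW R4: wait I4 write@18
I6 -> (22, 23, 24, 25)  // struct: A0 busy until I5 writes@21
I7 -> (23, 26, 31, 32)  // RAW R1: wait I6 write@25

cycle = 19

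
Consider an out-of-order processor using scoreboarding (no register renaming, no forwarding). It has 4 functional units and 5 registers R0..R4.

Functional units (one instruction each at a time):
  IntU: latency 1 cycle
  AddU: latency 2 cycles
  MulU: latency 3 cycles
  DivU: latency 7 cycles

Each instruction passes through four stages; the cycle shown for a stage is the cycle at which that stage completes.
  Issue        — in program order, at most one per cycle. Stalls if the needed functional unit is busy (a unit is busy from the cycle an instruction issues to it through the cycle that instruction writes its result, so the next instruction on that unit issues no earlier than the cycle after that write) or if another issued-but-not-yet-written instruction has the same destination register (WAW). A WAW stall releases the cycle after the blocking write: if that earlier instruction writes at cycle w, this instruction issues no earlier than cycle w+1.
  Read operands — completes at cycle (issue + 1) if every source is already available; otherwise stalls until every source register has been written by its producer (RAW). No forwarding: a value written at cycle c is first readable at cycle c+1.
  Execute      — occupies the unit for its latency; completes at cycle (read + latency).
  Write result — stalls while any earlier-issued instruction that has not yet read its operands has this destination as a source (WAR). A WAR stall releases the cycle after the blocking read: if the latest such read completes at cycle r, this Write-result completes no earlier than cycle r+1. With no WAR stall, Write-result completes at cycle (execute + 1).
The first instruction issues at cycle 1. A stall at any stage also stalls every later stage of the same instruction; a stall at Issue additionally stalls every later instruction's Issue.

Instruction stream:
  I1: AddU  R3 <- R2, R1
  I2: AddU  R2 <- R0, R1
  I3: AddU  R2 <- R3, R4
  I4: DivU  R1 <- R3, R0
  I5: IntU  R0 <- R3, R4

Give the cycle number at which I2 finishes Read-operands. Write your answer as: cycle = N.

I1 -> (1, 2, 4, 5)
I2 -> (6, 7, 9, 10)  // struct: AddU busy until I1 writes@5
I3 -> (11, 12, 14, 15)  // struct: AddU busy until I2 writes@10
I4 -> (12, 13, 20, 21)
I5 -> (13, 14, 15, 16)

cycle = 7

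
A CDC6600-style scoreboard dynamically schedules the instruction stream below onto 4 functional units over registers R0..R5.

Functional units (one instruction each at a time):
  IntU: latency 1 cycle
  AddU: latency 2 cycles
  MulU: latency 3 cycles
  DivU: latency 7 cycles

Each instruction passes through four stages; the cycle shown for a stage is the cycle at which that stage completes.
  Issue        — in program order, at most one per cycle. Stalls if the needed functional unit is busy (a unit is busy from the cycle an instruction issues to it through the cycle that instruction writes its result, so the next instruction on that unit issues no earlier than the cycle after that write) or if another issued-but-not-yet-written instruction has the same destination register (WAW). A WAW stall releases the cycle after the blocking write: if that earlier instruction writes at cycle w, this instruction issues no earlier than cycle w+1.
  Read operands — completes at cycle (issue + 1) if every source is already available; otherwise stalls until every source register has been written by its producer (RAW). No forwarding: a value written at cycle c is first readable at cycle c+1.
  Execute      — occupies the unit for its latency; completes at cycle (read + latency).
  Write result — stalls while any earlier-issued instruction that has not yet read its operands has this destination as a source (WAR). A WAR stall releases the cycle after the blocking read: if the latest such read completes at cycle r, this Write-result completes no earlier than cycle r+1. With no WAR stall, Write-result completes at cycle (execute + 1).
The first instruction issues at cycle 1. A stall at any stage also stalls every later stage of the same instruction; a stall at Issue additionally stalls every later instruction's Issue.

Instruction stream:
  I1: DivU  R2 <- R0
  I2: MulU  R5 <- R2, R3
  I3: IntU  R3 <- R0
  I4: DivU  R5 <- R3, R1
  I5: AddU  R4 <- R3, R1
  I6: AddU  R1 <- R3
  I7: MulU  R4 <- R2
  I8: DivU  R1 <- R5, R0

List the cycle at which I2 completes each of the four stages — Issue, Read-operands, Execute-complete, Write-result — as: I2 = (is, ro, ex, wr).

c1: I1→DivU
c2: I1 RO · I2→MulU
c3: I3→IntU
c4: I3 RO
c5: I3 EX
c9: I1 EX
c10: I1 WR R2
c11: I2 RO
c12: I3 WR R3
c14: I2 EX
c15: I2 WR R5
c16: I4→DivU
c17: I4 RO · I5→AddU
c18: I5 RO
c20: I5 EX
c21: I5 WR R4
c22: I6→AddU
c23: I6 RO · I7→MulU
c24: I4 EX · I7 RO
c25: I4 WR R5 · I6 EX
c26: I6 WR R1
c27: I7 EX · I8→DivU
c28: I7 WR R4 · I8 RO
c35: I8 EX
c36: I8 WR R1

I2 = (2, 11, 14, 15)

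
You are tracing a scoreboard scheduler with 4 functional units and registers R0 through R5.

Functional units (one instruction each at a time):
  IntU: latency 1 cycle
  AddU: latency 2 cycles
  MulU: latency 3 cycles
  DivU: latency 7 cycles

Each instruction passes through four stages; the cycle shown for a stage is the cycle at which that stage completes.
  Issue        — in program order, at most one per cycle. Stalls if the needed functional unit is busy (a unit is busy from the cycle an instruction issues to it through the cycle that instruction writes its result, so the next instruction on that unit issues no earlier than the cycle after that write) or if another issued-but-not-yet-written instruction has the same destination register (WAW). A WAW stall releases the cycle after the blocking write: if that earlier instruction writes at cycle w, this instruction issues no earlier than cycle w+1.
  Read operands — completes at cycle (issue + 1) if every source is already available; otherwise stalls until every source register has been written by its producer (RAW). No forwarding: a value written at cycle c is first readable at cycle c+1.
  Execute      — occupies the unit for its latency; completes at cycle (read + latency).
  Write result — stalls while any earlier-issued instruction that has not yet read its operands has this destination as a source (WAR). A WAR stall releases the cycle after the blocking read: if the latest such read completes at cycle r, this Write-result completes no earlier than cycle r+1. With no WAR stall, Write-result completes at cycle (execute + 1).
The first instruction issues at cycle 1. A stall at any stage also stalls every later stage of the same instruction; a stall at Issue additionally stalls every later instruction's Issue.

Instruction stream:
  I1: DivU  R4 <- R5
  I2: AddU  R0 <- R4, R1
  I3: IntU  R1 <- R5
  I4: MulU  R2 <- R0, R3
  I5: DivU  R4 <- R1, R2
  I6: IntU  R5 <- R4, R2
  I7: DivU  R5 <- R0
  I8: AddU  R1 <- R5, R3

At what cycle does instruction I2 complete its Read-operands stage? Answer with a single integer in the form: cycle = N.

I1  is:1  ro:2  ex:9  wr:10
I2  is:2  ro:11  ex:13  wr:14  — RAW R4: wait I1 write@10
I3  is:3  ro:4  ex:5  wr:12  — WAR R1: wait I2 read@11
I4  is:4  ro:15  ex:18  wr:19  — RAW R0: wait I2 write@14
I5  is:11  ro:20  ex:27  wr:28  — struct: DivU busy until I1 writes@10, RAW R2: wait I4 write@19
I6  is:13  ro:29  ex:30  wr:31  — struct: IntU busy until I3 writes@12, RAW R4: wait I5 write@28
I7  is:32  ro:33  ex:40  wr:41  — WAW R5: wait I6 write@31
I8  is:33  ro:42  ex:44  wr:45  — RAW R5: wait I7 write@41

cycle = 11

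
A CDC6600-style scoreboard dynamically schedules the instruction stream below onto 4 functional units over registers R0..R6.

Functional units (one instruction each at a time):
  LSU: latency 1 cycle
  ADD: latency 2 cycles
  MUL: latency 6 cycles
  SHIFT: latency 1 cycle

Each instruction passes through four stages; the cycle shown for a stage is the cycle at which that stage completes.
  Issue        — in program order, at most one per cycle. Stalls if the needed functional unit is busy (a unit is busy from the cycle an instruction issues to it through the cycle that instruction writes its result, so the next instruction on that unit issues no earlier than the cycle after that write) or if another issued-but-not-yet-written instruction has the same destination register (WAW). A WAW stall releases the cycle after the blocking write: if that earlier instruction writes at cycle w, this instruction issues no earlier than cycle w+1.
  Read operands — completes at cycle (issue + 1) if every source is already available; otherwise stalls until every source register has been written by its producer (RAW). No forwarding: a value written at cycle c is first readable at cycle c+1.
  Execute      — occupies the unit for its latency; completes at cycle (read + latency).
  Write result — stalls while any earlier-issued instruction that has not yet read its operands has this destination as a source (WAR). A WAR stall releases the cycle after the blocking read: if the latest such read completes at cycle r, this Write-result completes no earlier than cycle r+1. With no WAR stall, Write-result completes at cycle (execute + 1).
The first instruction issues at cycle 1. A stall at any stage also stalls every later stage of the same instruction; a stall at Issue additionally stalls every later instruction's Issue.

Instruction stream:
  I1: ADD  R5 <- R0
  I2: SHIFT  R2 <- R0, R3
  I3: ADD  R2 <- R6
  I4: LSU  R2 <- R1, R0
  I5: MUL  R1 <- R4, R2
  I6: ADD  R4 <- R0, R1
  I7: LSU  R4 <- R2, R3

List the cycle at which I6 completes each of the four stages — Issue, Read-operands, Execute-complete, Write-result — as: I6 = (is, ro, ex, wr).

I6 = (13, 23, 25, 26)

cycle 1: issue I1 (ADD)
cycle 2: I1 read-ops · issue I2 (SHIFT)
cycle 3: I2 read-ops
cycle 4: I1 finished on ADD · I2 finished on SHIFT
cycle 5: I1→R5 · I2→R2
cycle 6: issue I3 (ADD)
cycle 7: I3 read-ops
cycle 9: I3 finished on ADD
cycle 10: I3→R2
cycle 11: issue I4 (LSU)
cycle 12: I4 read-ops · issue I5 (MUL)
cycle 13: I4 finished on LSU · issue I6 (ADD)
cycle 14: I4→R2
cycle 15: I5 read-ops
cycle 21: I5 finished on MUL
cycle 22: I5→R1
cycle 23: I6 read-ops
cycle 25: I6 finished on ADD
cycle 26: I6→R4
cycle 27: issue I7 (LSU)
cycle 28: I7 read-ops
cycle 29: I7 finished on LSU
cycle 30: I7→R4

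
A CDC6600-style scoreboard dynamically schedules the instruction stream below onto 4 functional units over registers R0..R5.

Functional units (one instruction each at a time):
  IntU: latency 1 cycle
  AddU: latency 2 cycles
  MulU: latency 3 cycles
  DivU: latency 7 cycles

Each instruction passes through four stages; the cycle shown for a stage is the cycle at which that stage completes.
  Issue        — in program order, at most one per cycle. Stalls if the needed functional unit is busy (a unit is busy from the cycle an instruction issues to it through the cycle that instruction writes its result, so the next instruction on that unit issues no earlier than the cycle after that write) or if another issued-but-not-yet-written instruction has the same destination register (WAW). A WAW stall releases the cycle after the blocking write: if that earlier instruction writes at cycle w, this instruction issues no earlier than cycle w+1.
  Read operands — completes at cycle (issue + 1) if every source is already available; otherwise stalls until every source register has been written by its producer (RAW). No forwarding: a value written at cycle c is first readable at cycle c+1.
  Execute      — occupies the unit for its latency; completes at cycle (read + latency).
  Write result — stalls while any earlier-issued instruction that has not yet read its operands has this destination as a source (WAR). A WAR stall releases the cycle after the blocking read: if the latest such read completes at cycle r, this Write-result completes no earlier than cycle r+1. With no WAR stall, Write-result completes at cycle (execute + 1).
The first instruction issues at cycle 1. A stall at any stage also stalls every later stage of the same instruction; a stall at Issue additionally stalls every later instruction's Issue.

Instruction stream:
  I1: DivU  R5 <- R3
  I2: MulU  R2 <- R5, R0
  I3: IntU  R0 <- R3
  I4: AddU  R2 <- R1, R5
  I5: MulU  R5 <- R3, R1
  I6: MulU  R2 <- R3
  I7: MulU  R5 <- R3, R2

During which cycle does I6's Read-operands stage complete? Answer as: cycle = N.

cycle = 24

t=1  issue I1 (DivU)
t=2  I1 read-ops · issue I2 (MulU)
t=3  issue I3 (IntU)
t=4  I3 read-ops
t=5  I3 finished on IntU
t=9  I1 finished on DivU
t=10  I1→R5
t=11  I2 read-ops
t=12  I3→R0
t=14  I2 finished on MulU
t=15  I2→R2
t=16  issue I4 (AddU)
t=17  I4 read-ops · issue I5 (MulU)
t=18  I5 read-ops
t=19  I4 finished on AddU
t=20  I4→R2
t=21  I5 finished on MulU
t=22  I5→R5
t=23  issue I6 (MulU)
t=24  I6 read-ops
t=27  I6 finished on MulU
t=28  I6→R2
t=29  issue I7 (MulU)
t=30  I7 read-ops
t=33  I7 finished on MulU
t=34  I7→R5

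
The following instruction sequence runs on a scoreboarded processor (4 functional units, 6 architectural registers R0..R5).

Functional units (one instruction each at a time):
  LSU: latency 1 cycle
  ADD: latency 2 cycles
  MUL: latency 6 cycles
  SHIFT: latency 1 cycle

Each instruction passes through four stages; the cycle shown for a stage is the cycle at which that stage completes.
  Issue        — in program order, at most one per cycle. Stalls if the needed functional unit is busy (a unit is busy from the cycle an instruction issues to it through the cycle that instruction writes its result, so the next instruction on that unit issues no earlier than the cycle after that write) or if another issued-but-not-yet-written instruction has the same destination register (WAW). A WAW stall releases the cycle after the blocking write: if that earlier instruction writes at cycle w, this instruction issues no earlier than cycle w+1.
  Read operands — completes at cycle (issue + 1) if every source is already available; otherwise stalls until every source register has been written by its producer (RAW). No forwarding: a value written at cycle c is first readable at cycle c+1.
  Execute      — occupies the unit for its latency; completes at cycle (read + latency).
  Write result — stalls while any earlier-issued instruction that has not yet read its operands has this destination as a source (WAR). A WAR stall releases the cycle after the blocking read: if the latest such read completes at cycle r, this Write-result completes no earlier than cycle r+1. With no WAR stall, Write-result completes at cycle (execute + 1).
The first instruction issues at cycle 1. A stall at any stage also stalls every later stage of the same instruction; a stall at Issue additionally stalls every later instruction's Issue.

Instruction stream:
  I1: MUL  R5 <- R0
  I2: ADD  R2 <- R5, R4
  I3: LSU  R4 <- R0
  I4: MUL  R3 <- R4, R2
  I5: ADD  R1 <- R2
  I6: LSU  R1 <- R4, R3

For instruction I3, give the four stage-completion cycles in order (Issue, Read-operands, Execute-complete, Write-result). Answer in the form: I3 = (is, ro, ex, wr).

[1] I1→MUL
[2] I1 RO, I2→ADD
[3] I3→LSU
[4] I3 RO
[5] I3 EX
[8] I1 EX
[9] I1 WR R5
[10] I2 RO, I4→MUL
[11] I3 WR R4
[12] I2 EX
[13] I2 WR R2
[14] I4 RO, I5→ADD
[15] I5 RO
[17] I5 EX
[18] I5 WR R1
[19] I6→LSU
[20] I4 EX
[21] I4 WR R3
[22] I6 RO
[23] I6 EX
[24] I6 WR R1

I3 = (3, 4, 5, 11)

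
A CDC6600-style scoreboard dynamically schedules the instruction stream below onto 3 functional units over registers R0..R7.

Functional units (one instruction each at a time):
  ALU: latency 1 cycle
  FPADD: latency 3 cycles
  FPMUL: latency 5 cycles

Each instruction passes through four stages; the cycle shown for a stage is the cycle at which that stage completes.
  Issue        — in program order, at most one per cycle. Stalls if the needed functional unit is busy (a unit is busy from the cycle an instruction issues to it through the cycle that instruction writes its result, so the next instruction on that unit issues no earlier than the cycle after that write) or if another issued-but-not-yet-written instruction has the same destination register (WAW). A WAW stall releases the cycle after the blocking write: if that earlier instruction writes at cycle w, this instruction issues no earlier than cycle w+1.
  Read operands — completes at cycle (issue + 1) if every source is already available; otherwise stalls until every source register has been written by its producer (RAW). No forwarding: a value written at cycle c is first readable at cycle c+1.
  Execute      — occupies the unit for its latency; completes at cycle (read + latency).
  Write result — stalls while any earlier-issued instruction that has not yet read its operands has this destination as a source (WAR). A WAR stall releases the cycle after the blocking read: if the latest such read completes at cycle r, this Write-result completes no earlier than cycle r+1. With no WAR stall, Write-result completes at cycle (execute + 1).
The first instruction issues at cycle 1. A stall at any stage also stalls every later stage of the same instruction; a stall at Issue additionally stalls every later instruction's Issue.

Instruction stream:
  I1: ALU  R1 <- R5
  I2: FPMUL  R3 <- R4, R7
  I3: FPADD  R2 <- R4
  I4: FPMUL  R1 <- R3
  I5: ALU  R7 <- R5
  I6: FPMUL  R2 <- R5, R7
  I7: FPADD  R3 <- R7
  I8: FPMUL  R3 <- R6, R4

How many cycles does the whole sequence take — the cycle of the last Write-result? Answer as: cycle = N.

t=1  I1 dispatched to ALU
t=2  I1 operands ready, I2 dispatched to FPMUL
t=3  I1 complete, I2 operands ready, I3 dispatched to FPADD
t=4  R1←I1, I3 operands ready
t=7  I3 complete
t=8  I2 complete, R2←I3
t=9  R3←I2
t=10  I4 dispatched to FPMUL
t=11  I4 operands ready, I5 dispatched to ALU
t=12  I5 operands ready
t=13  I5 complete
t=14  R7←I5
t=16  I4 complete
t=17  R1←I4
t=18  I6 dispatched to FPMUL
t=19  I6 operands ready, I7 dispatched to FPADD
t=20  I7 operands ready
t=23  I7 complete
t=24  I6 complete, R3←I7
t=25  R2←I6
t=26  I8 dispatched to FPMUL
t=27  I8 operands ready
t=32  I8 complete
t=33  R3←I8

cycle = 33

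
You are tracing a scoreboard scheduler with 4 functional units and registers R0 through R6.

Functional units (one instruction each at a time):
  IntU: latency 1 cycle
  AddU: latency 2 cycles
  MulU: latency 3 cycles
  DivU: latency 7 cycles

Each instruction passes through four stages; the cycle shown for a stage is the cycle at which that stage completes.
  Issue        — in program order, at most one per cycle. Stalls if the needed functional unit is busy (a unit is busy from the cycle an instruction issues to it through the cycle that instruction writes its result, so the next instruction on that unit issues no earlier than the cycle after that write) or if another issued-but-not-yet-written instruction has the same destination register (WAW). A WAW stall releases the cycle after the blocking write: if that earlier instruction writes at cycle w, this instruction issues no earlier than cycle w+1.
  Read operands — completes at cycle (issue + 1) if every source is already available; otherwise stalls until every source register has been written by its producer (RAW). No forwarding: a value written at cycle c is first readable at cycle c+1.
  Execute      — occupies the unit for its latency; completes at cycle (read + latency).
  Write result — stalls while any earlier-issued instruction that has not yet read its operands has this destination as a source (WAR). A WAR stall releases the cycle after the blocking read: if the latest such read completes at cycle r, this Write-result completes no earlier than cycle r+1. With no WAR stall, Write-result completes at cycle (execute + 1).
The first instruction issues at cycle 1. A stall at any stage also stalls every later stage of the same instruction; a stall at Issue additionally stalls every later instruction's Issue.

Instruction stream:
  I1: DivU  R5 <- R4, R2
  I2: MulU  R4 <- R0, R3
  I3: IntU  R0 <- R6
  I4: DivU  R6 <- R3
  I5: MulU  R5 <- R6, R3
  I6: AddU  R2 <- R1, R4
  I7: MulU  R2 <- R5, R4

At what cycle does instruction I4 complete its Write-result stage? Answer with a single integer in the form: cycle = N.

I1 -> (1, 2, 9, 10)
I2 -> (2, 3, 6, 7)
I3 -> (3, 4, 5, 6)
I4 -> (11, 12, 19, 20)  // struct: DivU busy until I1 writes@10
I5 -> (12, 21, 24, 25)  // RAW R6: wait I4 write@20
I6 -> (13, 14, 16, 17)
I7 -> (26, 27, 30, 31)  // struct: MulU busy until I5 writes@25

cycle = 20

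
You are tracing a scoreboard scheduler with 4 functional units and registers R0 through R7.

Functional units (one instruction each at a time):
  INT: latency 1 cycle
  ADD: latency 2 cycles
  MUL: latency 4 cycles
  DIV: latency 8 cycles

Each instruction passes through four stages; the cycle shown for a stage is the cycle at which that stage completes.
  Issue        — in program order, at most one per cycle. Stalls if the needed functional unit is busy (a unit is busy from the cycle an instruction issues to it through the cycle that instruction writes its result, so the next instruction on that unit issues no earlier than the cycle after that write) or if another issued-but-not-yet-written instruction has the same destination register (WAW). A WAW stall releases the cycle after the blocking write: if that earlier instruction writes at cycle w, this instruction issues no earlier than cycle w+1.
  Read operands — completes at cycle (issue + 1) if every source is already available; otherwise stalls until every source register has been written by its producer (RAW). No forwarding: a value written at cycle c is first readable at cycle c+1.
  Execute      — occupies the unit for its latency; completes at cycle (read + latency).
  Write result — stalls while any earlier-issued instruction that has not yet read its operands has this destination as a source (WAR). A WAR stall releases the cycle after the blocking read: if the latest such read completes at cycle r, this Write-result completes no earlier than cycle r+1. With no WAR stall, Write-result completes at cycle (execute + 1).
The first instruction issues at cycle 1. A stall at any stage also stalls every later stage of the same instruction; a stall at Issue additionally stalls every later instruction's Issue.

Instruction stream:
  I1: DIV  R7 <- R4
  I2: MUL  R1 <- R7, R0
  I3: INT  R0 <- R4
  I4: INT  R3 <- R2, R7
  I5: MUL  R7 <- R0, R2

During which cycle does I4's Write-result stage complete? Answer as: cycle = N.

cycle = 17

1) issue 1, read 2, done 10, write 11
2) issue 2, read 12, done 16, write 17  <RAW R7: wait I1 write@11>
3) issue 3, read 4, done 5, write 13  <WAR R0: wait I2 read@12>
4) issue 14, read 15, done 16, write 17  <struct: INT busy until I3 writes@13>
5) issue 18, read 19, done 23, write 24  <struct: MUL busy until I2 writes@17>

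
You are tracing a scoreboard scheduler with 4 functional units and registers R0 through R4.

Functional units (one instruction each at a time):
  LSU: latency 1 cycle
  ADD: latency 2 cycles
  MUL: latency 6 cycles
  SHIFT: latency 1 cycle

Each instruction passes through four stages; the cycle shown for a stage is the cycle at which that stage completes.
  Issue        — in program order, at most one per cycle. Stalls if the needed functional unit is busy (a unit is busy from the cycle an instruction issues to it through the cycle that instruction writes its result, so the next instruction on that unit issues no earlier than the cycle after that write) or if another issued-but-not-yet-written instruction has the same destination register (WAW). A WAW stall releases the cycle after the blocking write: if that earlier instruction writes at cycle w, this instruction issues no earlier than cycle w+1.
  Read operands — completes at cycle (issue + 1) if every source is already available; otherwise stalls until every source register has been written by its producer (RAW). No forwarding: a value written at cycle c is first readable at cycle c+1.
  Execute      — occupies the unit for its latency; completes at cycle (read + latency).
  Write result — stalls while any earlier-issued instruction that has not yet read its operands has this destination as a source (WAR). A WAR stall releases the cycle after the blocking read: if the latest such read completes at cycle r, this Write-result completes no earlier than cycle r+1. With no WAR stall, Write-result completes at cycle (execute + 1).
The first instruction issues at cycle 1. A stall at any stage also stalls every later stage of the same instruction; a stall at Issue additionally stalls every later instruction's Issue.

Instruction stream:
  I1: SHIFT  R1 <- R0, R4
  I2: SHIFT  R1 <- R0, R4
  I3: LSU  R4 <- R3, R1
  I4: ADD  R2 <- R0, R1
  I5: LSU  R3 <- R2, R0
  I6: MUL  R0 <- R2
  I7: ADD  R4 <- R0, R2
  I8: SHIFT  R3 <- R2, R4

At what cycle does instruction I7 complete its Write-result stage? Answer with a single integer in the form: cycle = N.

cycle = 25

cycle 1: I1 issues→SHIFT
cycle 2: I1 reads
cycle 3: I1 exec-done
cycle 4: I1 writes R1
cycle 5: I2 issues→SHIFT
cycle 6: I2 reads · I3 issues→LSU
cycle 7: I2 exec-done · I4 issues→ADD
cycle 8: I2 writes R1
cycle 9: I3 reads · I4 reads
cycle 10: I3 exec-done
cycle 11: I3 writes R4 · I4 exec-done
cycle 12: I4 writes R2 · I5 issues→LSU
cycle 13: I5 reads · I6 issues→MUL
cycle 14: I5 exec-done · I6 reads · I7 issues→ADD
cycle 15: I5 writes R3
cycle 16: I8 issues→SHIFT
cycle 20: I6 exec-done
cycle 21: I6 writes R0
cycle 22: I7 reads
cycle 24: I7 exec-done
cycle 25: I7 writes R4
cycle 26: I8 reads
cycle 27: I8 exec-done
cycle 28: I8 writes R3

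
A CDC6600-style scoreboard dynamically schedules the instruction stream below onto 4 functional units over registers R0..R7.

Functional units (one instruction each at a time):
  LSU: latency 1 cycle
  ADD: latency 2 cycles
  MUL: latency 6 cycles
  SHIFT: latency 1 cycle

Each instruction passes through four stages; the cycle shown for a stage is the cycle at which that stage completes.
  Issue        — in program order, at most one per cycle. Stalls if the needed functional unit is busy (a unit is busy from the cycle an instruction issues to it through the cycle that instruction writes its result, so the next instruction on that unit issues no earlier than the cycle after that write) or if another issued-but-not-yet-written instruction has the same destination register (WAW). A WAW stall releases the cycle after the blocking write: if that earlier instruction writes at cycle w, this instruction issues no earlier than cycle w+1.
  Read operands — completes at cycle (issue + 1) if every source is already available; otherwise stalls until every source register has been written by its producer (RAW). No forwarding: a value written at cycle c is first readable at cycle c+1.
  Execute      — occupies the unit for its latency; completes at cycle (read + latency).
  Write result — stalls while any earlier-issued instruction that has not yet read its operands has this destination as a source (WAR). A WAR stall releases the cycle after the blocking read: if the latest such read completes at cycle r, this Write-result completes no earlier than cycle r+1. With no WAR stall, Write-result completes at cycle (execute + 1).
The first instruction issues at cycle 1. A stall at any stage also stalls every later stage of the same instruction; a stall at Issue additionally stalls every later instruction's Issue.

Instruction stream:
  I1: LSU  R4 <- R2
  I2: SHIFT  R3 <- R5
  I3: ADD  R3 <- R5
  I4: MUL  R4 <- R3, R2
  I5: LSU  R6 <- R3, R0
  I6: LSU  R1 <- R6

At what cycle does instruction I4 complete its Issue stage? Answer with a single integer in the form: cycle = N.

cycle = 7

[I1] 1/2/3/4
[I2] 2/3/4/5
[I3] 6/7/9/10  (WAW R3: wait I2 write@5)
[I4] 7/11/17/18  (RAW R3: wait I3 write@10)
[I5] 8/11/12/13  (RAW R3: wait I3 write@10)
[I6] 14/15/16/17  (struct: LSU busy until I5 writes@13)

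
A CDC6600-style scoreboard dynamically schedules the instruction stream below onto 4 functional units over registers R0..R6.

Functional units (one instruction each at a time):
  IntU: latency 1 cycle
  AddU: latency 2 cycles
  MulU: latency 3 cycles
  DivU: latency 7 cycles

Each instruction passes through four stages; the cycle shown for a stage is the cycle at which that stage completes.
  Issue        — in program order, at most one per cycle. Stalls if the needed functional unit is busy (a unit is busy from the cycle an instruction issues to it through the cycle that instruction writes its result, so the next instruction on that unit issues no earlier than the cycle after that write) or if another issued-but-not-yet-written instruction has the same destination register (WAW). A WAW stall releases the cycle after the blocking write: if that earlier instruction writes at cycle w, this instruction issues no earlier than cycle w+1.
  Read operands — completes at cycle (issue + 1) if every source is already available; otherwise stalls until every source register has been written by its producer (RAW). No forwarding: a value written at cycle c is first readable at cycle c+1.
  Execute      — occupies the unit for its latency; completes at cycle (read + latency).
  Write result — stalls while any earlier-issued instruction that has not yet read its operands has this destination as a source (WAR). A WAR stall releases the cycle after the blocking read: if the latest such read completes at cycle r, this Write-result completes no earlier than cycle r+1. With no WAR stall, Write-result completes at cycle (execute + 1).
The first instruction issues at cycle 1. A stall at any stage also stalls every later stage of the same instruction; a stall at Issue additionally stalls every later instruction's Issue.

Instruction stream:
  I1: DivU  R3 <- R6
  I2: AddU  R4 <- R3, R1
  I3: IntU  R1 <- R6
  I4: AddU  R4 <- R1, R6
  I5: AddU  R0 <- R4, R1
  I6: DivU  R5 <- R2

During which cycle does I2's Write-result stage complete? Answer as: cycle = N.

cycle = 14

[1] I1 issues→DivU
[2] I1 reads; I2 issues→AddU
[3] I3 issues→IntU
[4] I3 reads
[5] I3 exec-done
[9] I1 exec-done
[10] I1 writes R3
[11] I2 reads
[12] I3 writes R1
[13] I2 exec-done
[14] I2 writes R4
[15] I4 issues→AddU
[16] I4 reads
[18] I4 exec-done
[19] I4 writes R4
[20] I5 issues→AddU
[21] I5 reads; I6 issues→DivU
[22] I6 reads
[23] I5 exec-done
[24] I5 writes R0
[29] I6 exec-done
[30] I6 writes R5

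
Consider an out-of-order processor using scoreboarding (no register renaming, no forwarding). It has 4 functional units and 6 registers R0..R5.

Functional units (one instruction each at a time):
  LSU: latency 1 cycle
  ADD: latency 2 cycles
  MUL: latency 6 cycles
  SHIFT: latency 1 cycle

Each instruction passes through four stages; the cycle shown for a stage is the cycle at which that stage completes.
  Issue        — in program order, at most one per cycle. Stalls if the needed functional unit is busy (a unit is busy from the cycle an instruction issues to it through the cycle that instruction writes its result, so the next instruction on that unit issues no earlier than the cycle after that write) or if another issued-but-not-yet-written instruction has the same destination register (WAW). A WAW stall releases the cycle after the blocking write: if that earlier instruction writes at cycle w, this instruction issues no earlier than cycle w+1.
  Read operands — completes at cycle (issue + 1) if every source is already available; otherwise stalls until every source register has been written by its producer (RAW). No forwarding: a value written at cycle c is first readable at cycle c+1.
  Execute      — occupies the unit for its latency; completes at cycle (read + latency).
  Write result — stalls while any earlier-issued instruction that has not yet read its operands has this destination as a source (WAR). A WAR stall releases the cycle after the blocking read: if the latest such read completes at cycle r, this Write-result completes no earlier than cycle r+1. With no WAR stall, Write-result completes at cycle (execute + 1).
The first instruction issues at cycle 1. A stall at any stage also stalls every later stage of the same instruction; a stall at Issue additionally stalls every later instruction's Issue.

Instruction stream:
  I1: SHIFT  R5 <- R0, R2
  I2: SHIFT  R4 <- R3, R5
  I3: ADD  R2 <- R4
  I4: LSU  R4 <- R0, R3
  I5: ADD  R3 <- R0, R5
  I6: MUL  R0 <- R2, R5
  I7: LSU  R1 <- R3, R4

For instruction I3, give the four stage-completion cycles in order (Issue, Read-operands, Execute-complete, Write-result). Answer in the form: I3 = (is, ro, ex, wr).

I3 = (6, 9, 11, 12)

t=1  I1 dispatched to SHIFT
t=2  I1 operands ready
t=3  I1 complete
t=4  R5←I1
t=5  I2 dispatched to SHIFT
t=6  I2 operands ready; I3 dispatched to ADD
t=7  I2 complete
t=8  R4←I2
t=9  I3 operands ready; I4 dispatched to LSU
t=10  I4 operands ready
t=11  I3 complete; I4 complete
t=12  R2←I3; R4←I4
t=13  I5 dispatched to ADD
t=14  I5 operands ready; I6 dispatched to MUL
t=15  I6 operands ready; I7 dispatched to LSU
t=16  I5 complete
t=17  R3←I5
t=18  I7 operands ready
t=19  I7 complete
t=20  R1←I7
t=21  I6 complete
t=22  R0←I6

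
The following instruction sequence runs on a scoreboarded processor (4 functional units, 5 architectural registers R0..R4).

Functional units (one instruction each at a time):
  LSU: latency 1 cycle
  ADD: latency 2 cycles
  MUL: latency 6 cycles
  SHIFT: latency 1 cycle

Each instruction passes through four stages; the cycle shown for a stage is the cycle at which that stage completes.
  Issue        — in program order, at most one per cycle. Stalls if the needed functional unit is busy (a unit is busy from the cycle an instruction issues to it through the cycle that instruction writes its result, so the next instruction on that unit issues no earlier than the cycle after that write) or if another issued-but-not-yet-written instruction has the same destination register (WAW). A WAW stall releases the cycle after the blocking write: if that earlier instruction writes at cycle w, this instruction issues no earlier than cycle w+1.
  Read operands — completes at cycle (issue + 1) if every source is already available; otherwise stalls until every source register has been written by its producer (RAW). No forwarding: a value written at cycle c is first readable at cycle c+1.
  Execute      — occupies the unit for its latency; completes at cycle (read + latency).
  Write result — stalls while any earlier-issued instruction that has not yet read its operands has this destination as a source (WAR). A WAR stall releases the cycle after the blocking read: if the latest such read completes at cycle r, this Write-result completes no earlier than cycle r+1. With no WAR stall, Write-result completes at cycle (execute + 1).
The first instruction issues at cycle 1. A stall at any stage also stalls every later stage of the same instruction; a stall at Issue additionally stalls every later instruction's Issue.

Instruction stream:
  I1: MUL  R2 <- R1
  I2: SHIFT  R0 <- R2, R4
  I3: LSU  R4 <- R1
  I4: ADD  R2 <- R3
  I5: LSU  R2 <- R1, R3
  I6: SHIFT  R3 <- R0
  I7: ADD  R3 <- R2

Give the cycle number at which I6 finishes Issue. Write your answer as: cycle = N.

  I1 | 1 | 2 | 8 | 9
  I2 | 2 | 10 | 11 | 12   RAW R2: wait I1 write@9
  I3 | 3 | 4 | 5 | 11   WAR R4: wait I2 read@10
  I4 | 10 | 11 | 13 | 14   WAW R2: wait I1 write@9
  I5 | 15 | 16 | 17 | 18   WAW R2: wait I4 write@14
  I6 | 16 | 17 | 18 | 19
  I7 | 20 | 21 | 23 | 24   WAW R3: wait I6 write@19

cycle = 16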